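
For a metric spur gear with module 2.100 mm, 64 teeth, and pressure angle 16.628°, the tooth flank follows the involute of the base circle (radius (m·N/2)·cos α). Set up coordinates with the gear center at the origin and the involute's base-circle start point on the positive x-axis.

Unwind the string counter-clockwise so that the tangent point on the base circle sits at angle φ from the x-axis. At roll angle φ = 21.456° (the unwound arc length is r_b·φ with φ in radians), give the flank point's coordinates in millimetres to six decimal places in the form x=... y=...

x=68.747649 y=1.111405

pitch radius r_p = m·N/2 = 2.100·64/2 = 67.200000
base radius r_b = r_p·cos α = 67.200000·cos 16.628° = 64.389887
roll angle φ = 21.456° = 0.37447784 rad
x = r_b·(cos φ + φ·sin φ) = 64.389887·(0.93069875 + 0.37447784·0.36578661) = 68.747649
y = r_b·(sin φ − φ·cos φ) = 64.389887·(0.36578661 − 0.37447784·0.93069875) = 1.111405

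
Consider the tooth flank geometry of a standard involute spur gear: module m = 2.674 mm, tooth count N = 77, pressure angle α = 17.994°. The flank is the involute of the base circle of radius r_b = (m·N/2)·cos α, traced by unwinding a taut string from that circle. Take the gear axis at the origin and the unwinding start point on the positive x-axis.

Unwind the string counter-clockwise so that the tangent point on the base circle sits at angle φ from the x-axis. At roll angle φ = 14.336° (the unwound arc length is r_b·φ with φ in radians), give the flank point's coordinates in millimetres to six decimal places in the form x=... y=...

pitch radius r_p = m·N/2 = 2.674·77/2 = 102.949000
base radius r_b = r_p·cos α = 102.949000·cos 17.994° = 97.913648
roll angle φ = 14.336° = 0.25021040 rad
x = r_b·(cos φ + φ·sin φ) = 97.913648·(0.96886035 + 0.25021040·0.24760781) = 100.930798
y = r_b·(sin φ − φ·cos φ) = 97.913648·(0.24760781 − 0.25021040·0.96886035) = 0.508062

x=100.930798 y=0.508062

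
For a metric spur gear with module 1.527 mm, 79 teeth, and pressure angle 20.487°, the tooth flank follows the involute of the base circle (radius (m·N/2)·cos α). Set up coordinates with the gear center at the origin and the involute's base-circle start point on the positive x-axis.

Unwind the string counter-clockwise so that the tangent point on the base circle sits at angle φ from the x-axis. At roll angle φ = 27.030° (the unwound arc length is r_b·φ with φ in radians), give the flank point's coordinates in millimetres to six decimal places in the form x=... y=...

x=62.443537 y=1.933806

pitch radius r_p = m·N/2 = 1.527·79/2 = 60.316500
base radius r_b = r_p·cos α = 60.316500·cos 20.487° = 56.501579
roll angle φ = 27.030° = 0.47176250 rad
x = r_b·(cos φ + φ·sin φ) = 56.501579·(0.89076869 + 0.47176250·0.45445697) = 62.443537
y = r_b·(sin φ − φ·cos φ) = 56.501579·(0.45445697 − 0.47176250·0.89076869) = 1.933806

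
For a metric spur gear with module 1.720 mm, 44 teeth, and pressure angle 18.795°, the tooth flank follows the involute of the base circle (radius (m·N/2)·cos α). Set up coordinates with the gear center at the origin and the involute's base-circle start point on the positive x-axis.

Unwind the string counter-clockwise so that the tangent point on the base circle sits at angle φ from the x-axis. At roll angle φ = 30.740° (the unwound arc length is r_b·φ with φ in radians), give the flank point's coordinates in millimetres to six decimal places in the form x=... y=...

pitch radius r_p = m·N/2 = 1.720·44/2 = 37.840000
base radius r_b = r_p·cos α = 37.840000·cos 18.795° = 35.822272
roll angle φ = 30.740° = 0.53651421 rad
x = r_b·(cos φ + φ·sin φ) = 35.822272·(0.85949564 + 0.53651421·0.51114308) = 40.612826
y = r_b·(sin φ − φ·cos φ) = 35.822272·(0.51114308 − 0.53651421·0.85949564) = 1.791524

x=40.612826 y=1.791524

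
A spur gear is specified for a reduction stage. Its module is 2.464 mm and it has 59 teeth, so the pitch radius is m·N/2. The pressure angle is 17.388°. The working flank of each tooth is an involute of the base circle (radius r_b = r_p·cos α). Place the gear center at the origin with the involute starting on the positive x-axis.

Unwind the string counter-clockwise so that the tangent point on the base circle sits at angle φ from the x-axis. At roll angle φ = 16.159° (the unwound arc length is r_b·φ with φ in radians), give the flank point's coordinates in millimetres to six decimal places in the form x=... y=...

x=72.070446 y=0.514571

pitch radius r_p = m·N/2 = 2.464·59/2 = 72.688000
base radius r_b = r_p·cos α = 72.688000·cos 17.388° = 69.366372
roll angle φ = 16.159° = 0.28202775 rad
x = r_b·(cos φ + φ·sin φ) = 69.366372·(0.96049308 + 0.28202775·0.27830386) = 72.070446
y = r_b·(sin φ − φ·cos φ) = 69.366372·(0.27830386 − 0.28202775·0.96049308) = 0.514571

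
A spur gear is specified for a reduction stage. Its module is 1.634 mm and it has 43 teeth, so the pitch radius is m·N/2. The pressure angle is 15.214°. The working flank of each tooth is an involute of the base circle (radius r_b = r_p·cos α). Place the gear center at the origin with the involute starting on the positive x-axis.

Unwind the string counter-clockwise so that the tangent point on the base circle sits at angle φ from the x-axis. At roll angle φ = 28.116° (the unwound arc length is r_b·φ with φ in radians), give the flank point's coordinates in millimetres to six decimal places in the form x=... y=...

pitch radius r_p = m·N/2 = 1.634·43/2 = 35.131000
base radius r_b = r_p·cos α = 35.131000·cos 15.214° = 33.899743
roll angle φ = 28.116° = 0.49071677 rad
x = r_b·(cos φ + φ·sin φ) = 33.899743·(0.88199530 + 0.49071677·0.47125820) = 37.738875
y = r_b·(sin φ − φ·cos φ) = 33.899743·(0.47125820 − 0.49071677·0.88199530) = 1.303388

x=37.738875 y=1.303388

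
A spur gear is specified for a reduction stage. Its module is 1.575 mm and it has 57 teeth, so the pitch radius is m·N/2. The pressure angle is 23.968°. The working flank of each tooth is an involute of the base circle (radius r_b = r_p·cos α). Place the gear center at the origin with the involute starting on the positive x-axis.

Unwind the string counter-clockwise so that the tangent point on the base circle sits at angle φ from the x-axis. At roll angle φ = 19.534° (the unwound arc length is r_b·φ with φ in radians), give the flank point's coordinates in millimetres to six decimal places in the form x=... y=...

pitch radius r_p = m·N/2 = 1.575·57/2 = 44.887500
base radius r_b = r_p·cos α = 44.887500·cos 23.968° = 41.016962
roll angle φ = 19.534° = 0.34093262 rad
x = r_b·(cos φ + φ·sin φ) = 41.016962·(0.94244324 + 0.34093262·0.33436618) = 43.331942
y = r_b·(sin φ − φ·cos φ) = 41.016962·(0.33436618 − 0.34093262·0.94244324) = 0.535539

x=43.331942 y=0.535539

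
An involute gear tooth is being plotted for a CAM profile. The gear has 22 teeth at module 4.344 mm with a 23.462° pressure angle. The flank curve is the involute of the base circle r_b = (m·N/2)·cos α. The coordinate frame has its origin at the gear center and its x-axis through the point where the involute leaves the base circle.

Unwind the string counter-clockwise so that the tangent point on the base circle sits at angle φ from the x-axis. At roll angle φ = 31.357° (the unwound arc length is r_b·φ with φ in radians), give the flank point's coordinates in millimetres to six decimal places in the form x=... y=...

x=49.914462 y=2.324105

pitch radius r_p = m·N/2 = 4.344·22/2 = 47.784000
base radius r_b = r_p·cos α = 47.784000·cos 23.462° = 43.833426
roll angle φ = 31.357° = 0.54728289 rad
x = r_b·(cos φ + φ·sin φ) = 43.833426·(0.85394157 + 0.54728289·0.52036890) = 49.914462
y = r_b·(sin φ − φ·cos φ) = 43.833426·(0.52036890 − 0.54728289·0.85394157) = 2.324105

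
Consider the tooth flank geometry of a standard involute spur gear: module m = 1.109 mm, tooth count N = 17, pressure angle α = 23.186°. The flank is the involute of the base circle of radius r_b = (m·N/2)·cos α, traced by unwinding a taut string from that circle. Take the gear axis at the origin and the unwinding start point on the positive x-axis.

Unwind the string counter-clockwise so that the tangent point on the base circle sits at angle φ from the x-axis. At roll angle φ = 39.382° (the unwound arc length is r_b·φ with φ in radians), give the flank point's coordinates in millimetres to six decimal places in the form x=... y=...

x=10.476542 y=0.894378

pitch radius r_p = m·N/2 = 1.109·17/2 = 9.426500
base radius r_b = r_p·cos α = 9.426500·cos 23.186° = 8.665136
roll angle φ = 39.382° = 0.68734557 rad
x = r_b·(cos φ + φ·sin φ) = 8.665136·(0.77293294 + 0.68734557·0.63448772) = 10.476542
y = r_b·(sin φ − φ·cos φ) = 8.665136·(0.63448772 − 0.68734557·0.77293294) = 0.894378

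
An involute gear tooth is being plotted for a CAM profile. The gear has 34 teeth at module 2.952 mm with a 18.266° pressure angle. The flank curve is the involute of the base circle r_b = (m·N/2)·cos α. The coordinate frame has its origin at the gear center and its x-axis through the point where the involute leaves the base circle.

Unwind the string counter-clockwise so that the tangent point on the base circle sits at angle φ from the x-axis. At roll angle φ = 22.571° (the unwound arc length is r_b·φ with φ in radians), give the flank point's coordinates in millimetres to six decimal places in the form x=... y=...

x=51.210832 y=0.956136

pitch radius r_p = m·N/2 = 2.952·34/2 = 50.184000
base radius r_b = r_p·cos α = 50.184000·cos 18.266° = 47.655310
roll angle φ = 22.571° = 0.39393827 rad
x = r_b·(cos φ + φ·sin φ) = 47.655310·(0.92340461 + 0.39393827·0.38382799) = 51.210832
y = r_b·(sin φ − φ·cos φ) = 47.655310·(0.38382799 − 0.39393827·0.92340461) = 0.956136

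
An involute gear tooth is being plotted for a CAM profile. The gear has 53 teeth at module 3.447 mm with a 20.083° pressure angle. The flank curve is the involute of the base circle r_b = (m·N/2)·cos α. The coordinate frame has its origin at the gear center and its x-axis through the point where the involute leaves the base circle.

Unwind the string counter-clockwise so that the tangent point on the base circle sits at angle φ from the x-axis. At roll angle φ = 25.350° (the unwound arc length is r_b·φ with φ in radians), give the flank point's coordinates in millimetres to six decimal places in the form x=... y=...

x=93.781855 y=2.428638

pitch radius r_p = m·N/2 = 3.447·53/2 = 91.345500
base radius r_b = r_p·cos α = 91.345500·cos 20.083° = 85.791344
roll angle φ = 25.350° = 0.44244097 rad
x = r_b·(cos φ + φ·sin φ) = 85.791344·(0.90370927 + 0.44244097·0.42814666) = 93.781855
y = r_b·(sin φ − φ·cos φ) = 85.791344·(0.42814666 − 0.44244097·0.90370927) = 2.428638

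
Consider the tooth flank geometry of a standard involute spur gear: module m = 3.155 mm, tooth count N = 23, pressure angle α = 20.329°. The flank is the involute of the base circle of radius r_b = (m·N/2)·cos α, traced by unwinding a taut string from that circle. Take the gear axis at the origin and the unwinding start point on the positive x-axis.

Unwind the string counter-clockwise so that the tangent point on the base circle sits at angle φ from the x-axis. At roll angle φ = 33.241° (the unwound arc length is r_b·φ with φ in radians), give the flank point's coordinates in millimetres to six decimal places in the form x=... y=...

x=39.275548 y=2.140974

pitch radius r_p = m·N/2 = 3.155·23/2 = 36.282500
base radius r_b = r_p·cos α = 36.282500·cos 20.329° = 34.022580
roll angle φ = 33.241° = 0.58016490 rad
x = r_b·(cos φ + φ·sin φ) = 34.022580·(0.83637227 + 0.58016490·0.54816186) = 39.275548
y = r_b·(sin φ − φ·cos φ) = 34.022580·(0.54816186 − 0.58016490·0.83637227) = 2.140974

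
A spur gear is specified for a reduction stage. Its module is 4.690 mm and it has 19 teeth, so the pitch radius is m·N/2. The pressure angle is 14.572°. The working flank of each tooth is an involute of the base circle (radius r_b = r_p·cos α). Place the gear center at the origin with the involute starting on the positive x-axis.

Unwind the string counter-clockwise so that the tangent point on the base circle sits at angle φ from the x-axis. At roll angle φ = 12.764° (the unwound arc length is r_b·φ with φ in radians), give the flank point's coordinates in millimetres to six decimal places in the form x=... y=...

x=44.178553 y=0.158129

pitch radius r_p = m·N/2 = 4.690·19/2 = 44.555000
base radius r_b = r_p·cos α = 44.555000·cos 14.572° = 43.121765
roll angle φ = 12.764° = 0.22277383 rad
x = r_b·(cos φ + φ·sin φ) = 43.121765·(0.97528836 + 0.22277383·0.22093575) = 44.178553
y = r_b·(sin φ − φ·cos φ) = 43.121765·(0.22093575 − 0.22277383·0.97528836) = 0.158129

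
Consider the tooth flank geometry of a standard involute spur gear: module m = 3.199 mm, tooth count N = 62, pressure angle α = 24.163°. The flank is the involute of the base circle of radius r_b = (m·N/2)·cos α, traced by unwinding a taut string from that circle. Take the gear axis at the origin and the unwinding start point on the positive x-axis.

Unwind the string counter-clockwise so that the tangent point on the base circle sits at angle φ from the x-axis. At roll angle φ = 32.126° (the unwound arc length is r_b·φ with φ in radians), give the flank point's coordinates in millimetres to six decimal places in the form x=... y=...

x=103.604777 y=5.151326

pitch radius r_p = m·N/2 = 3.199·62/2 = 99.169000
base radius r_b = r_p·cos α = 99.169000·cos 24.163° = 90.480273
roll angle φ = 32.126° = 0.56070448 rad
x = r_b·(cos φ + φ·sin φ) = 90.480273·(0.84688069 + 0.56070448·0.53178294) = 103.604777
y = r_b·(sin φ − φ·cos φ) = 90.480273·(0.53178294 − 0.56070448·0.84688069) = 5.151326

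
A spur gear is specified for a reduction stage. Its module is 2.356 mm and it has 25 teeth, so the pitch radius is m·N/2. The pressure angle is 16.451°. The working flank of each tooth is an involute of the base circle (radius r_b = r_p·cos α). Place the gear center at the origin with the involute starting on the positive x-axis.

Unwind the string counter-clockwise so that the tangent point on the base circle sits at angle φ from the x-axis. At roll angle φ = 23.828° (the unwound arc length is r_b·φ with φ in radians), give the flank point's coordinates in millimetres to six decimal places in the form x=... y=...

x=30.582271 y=0.665542

pitch radius r_p = m·N/2 = 2.356·25/2 = 29.450000
base radius r_b = r_p·cos α = 29.450000·cos 16.451° = 28.244384
roll angle φ = 23.828° = 0.41587705 rad
x = r_b·(cos φ + φ·sin φ) = 28.244384·(0.91476235 + 0.41587705·0.40399238) = 30.582271
y = r_b·(sin φ − φ·cos φ) = 28.244384·(0.40399238 − 0.41587705·0.91476235) = 0.665542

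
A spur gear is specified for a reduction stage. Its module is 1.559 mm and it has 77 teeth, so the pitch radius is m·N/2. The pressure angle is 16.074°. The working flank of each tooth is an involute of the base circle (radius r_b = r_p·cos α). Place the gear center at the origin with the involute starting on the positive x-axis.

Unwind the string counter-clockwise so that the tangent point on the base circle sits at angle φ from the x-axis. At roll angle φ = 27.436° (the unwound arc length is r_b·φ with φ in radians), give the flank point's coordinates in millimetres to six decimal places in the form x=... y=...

x=63.913026 y=2.062859

pitch radius r_p = m·N/2 = 1.559·77/2 = 60.021500
base radius r_b = r_p·cos α = 60.021500·cos 16.074° = 57.674953
roll angle φ = 27.436° = 0.47884853 rad
x = r_b·(cos φ + φ·sin φ) = 57.674953·(0.88752606 + 0.47884853·0.46075752) = 63.913026
y = r_b·(sin φ − φ·cos φ) = 57.674953·(0.46075752 − 0.47884853·0.88752606) = 2.062859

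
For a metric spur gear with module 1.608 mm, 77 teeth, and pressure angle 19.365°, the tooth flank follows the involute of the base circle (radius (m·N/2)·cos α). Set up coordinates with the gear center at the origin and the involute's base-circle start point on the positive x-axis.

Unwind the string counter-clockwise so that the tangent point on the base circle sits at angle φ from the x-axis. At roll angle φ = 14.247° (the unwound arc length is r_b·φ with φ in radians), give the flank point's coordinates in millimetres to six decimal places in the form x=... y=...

pitch radius r_p = m·N/2 = 1.608·77/2 = 61.908000
base radius r_b = r_p·cos α = 61.908000·cos 19.365° = 58.405579
roll angle φ = 14.247° = 0.24865706 rad
x = r_b·(cos φ + φ·sin φ) = 58.405579·(0.96924380 + 0.24865706·0.24610254) = 60.183382
y = r_b·(sin φ − φ·cos φ) = 58.405579·(0.24610254 − 0.24865706·0.96924380) = 0.297473

x=60.183382 y=0.297473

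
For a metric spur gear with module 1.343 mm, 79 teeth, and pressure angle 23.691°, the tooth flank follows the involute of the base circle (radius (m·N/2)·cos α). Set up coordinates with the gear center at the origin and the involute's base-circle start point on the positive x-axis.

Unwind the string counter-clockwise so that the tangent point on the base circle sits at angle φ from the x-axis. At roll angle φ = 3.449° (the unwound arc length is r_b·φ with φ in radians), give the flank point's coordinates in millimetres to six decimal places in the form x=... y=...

pitch radius r_p = m·N/2 = 1.343·79/2 = 53.048500
base radius r_b = r_p·cos α = 53.048500·cos 23.691° = 48.577876
roll angle φ = 3.449° = 0.06019641 rad
x = r_b·(cos φ + φ·sin φ) = 48.577876·(0.99818874 + 0.06019641·0.06016006) = 48.665810
y = r_b·(sin φ − φ·cos φ) = 48.577876·(0.06016006 − 0.06019641·0.99818874) = 0.003531

x=48.665810 y=0.003531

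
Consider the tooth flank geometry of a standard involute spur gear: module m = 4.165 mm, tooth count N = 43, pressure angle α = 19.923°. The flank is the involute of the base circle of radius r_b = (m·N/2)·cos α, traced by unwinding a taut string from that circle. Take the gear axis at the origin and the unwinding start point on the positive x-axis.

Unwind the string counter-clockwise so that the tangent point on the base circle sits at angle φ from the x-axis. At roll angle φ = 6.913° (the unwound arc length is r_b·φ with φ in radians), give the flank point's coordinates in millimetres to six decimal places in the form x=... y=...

pitch radius r_p = m·N/2 = 4.165·43/2 = 89.547500
base radius r_b = r_p·cos α = 89.547500·cos 19.923° = 84.188209
roll angle φ = 6.913° = 0.12065461 rad
x = r_b·(cos φ + φ·sin φ) = 84.188209·(0.99273006 + 0.12065461·0.12036209) = 84.798767
y = r_b·(sin φ − φ·cos φ) = 84.188209·(0.12036209 − 0.12065461·0.99273006) = 0.049219

x=84.798767 y=0.049219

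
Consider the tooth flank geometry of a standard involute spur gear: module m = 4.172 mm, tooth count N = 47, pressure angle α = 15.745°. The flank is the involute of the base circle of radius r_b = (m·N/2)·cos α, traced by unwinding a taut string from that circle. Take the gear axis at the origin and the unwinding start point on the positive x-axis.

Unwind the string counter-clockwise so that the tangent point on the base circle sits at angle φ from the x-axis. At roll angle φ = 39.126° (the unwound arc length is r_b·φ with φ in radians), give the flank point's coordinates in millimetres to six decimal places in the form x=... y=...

x=113.865897 y=9.557002

pitch radius r_p = m·N/2 = 4.172·47/2 = 98.042000
base radius r_b = r_p·cos α = 98.042000·cos 15.745° = 94.363358
roll angle φ = 39.126° = 0.68287752 rad
x = r_b·(cos φ + φ·sin φ) = 94.363358·(0.77576014 + 0.68287752·0.63102790) = 113.865897
y = r_b·(sin φ − φ·cos φ) = 94.363358·(0.63102790 − 0.68287752·0.77576014) = 9.557002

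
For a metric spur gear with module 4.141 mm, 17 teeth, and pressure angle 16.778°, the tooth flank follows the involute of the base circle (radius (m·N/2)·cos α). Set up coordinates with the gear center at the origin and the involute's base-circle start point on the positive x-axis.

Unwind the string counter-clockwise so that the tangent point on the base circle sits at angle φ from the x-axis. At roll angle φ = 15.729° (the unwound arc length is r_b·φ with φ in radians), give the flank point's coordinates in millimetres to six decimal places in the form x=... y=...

pitch radius r_p = m·N/2 = 4.141·17/2 = 35.198500
base radius r_b = r_p·cos α = 35.198500·cos 16.778° = 33.700114
roll angle φ = 15.729° = 0.27452284 rad
x = r_b·(cos φ + φ·sin φ) = 33.700114·(0.96255466 + 0.27452284·0.27108767) = 34.946156
y = r_b·(sin φ − φ·cos φ) = 33.700114·(0.27108767 − 0.27452284·0.96255466) = 0.230658

x=34.946156 y=0.230658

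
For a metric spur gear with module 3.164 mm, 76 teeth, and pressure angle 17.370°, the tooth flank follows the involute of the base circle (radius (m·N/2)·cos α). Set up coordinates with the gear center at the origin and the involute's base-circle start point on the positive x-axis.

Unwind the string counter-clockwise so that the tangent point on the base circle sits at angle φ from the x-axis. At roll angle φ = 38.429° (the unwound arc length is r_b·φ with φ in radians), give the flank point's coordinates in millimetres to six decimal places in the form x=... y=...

x=137.728283 y=11.029934

pitch radius r_p = m·N/2 = 3.164·76/2 = 120.232000
base radius r_b = r_p·cos α = 120.232000·cos 17.370° = 114.749033
roll angle φ = 38.429° = 0.67071258 rad
x = r_b·(cos φ + φ·sin φ) = 114.749033·(0.78337897 + 0.67071258·0.62154436) = 137.728283
y = r_b·(sin φ − φ·cos φ) = 114.749033·(0.62154436 − 0.67071258·0.78337897) = 11.029934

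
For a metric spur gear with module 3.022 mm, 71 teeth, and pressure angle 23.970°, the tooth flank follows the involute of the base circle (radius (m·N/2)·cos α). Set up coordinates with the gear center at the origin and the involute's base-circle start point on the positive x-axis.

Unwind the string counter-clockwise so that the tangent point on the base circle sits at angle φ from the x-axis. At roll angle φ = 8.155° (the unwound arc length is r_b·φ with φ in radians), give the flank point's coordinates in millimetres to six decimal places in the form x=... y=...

pitch radius r_p = m·N/2 = 3.022·71/2 = 107.281000
base radius r_b = r_p·cos α = 107.281000·cos 23.970° = 98.028904
roll angle φ = 8.155° = 0.14233160 rad
x = r_b·(cos φ + φ·sin φ) = 98.028904·(0.98988795 + 0.14233160·0.14185152) = 99.016830
y = r_b·(sin φ − φ·cos φ) = 98.028904·(0.14185152 − 0.14233160·0.98988795) = 0.094028

x=99.016830 y=0.094028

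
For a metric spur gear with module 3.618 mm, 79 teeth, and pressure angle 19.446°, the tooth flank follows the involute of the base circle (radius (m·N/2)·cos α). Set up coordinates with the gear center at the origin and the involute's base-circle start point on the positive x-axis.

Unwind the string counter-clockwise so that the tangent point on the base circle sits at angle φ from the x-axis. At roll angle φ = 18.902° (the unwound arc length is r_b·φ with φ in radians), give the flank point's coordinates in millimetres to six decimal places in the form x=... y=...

x=141.893674 y=1.595354

pitch radius r_p = m·N/2 = 3.618·79/2 = 142.911000
base radius r_b = r_p·cos α = 142.911000·cos 19.446° = 134.758739
roll angle φ = 18.902° = 0.32990214 rad
x = r_b·(cos φ + φ·sin φ) = 134.758739·(0.94607405 + 0.32990214·0.32395044) = 141.893674
y = r_b·(sin φ − φ·cos φ) = 134.758739·(0.32395044 − 0.32990214·0.94607405) = 1.595354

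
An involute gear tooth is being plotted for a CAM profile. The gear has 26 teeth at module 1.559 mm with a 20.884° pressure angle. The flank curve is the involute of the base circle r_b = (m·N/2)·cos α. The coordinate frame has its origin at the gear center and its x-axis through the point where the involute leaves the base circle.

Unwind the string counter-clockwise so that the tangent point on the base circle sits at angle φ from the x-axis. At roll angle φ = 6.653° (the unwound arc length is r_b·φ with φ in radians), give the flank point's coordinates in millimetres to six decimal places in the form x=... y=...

pitch radius r_p = m·N/2 = 1.559·26/2 = 20.267000
base radius r_b = r_p·cos α = 20.267000·cos 20.884° = 18.935540
roll angle φ = 6.653° = 0.11611676 rad
x = r_b·(cos φ + φ·sin φ) = 18.935540·(0.99326602 + 0.11611676·0.11585600) = 19.062765
y = r_b·(sin φ − φ·cos φ) = 18.935540·(0.11585600 − 0.11611676·0.99326602) = 0.009869

x=19.062765 y=0.009869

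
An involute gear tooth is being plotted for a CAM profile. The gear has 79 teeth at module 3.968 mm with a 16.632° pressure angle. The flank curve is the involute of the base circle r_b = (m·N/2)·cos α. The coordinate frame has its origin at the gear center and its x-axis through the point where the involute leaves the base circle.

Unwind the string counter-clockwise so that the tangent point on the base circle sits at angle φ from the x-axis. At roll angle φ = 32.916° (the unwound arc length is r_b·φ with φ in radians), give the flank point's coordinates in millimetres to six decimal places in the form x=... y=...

x=172.953581 y=9.182022

pitch radius r_p = m·N/2 = 3.968·79/2 = 156.736000
base radius r_b = r_p·cos α = 156.736000·cos 16.632° = 150.178615
roll angle φ = 32.916° = 0.57449258 rad
x = r_b·(cos φ + φ·sin φ) = 150.178615·(0.83946815 + 0.57449258·0.54340889) = 172.953581
y = r_b·(sin φ − φ·cos φ) = 150.178615·(0.54340889 − 0.57449258·0.83946815) = 9.182022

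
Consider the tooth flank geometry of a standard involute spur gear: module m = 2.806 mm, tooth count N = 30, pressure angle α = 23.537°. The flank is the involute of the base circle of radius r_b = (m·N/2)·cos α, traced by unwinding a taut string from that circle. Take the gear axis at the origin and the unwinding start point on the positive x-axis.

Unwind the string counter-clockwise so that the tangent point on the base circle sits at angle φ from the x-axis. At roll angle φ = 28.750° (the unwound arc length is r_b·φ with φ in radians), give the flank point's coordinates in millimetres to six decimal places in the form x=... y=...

pitch radius r_p = m·N/2 = 2.806·30/2 = 42.090000
base radius r_b = r_p·cos α = 42.090000·cos 23.537° = 38.588212
roll angle φ = 28.750° = 0.50178216 rad
x = r_b·(cos φ + φ·sin φ) = 38.588212·(0.87672676 + 0.50178216·0.48098877) = 43.144644
y = r_b·(sin φ − φ·cos φ) = 38.588212·(0.48098877 − 0.50178216·0.87672676) = 1.584545

x=43.144644 y=1.584545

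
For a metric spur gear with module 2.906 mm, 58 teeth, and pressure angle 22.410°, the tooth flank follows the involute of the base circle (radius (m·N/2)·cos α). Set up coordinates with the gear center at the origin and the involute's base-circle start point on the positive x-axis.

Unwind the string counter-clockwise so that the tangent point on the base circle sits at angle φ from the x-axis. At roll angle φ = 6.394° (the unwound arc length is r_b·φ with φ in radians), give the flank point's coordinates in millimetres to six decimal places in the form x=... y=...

x=78.393210 y=0.036048

pitch radius r_p = m·N/2 = 2.906·58/2 = 84.274000
base radius r_b = r_p·cos α = 84.274000·cos 22.410° = 77.909586
roll angle φ = 6.394° = 0.11159635 rad
x = r_b·(cos φ + φ·sin φ) = 77.909586·(0.99377959 + 0.11159635·0.11136486) = 78.393210
y = r_b·(sin φ − φ·cos φ) = 77.909586·(0.11136486 − 0.11159635·0.99377959) = 0.036048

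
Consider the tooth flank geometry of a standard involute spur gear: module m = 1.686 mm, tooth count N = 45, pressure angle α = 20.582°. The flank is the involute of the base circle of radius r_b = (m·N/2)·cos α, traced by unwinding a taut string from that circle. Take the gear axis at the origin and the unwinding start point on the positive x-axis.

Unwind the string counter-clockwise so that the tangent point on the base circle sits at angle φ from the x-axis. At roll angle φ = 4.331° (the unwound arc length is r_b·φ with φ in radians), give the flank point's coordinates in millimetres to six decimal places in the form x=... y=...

x=35.614925 y=0.005110

pitch radius r_p = m·N/2 = 1.686·45/2 = 37.935000
base radius r_b = r_p·cos α = 37.935000·cos 20.582° = 35.513610
roll angle φ = 4.331° = 0.07559021 rad
x = r_b·(cos φ + φ·sin φ) = 35.513610·(0.99714442 + 0.07559021·0.07551824) = 35.614925
y = r_b·(sin φ − φ·cos φ) = 35.513610·(0.07551824 − 0.07559021·0.99714442) = 0.005110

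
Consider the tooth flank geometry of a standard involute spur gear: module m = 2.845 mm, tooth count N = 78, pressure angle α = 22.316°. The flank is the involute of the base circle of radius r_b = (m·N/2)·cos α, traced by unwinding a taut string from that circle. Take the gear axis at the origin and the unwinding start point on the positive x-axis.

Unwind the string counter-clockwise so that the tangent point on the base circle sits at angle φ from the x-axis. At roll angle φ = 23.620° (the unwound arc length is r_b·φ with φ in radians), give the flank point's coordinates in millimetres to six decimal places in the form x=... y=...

pitch radius r_p = m·N/2 = 2.845·78/2 = 110.955000
base radius r_b = r_p·cos α = 110.955000·cos 22.316° = 102.644883
roll angle φ = 23.620° = 0.41224677 rad
x = r_b·(cos φ + φ·sin φ) = 102.644883·(0.91622293 + 0.41224677·0.40066888) = 110.999907
y = r_b·(sin φ − φ·cos φ) = 102.644883·(0.40066888 − 0.41224677·0.91622293) = 2.356618

x=110.999907 y=2.356618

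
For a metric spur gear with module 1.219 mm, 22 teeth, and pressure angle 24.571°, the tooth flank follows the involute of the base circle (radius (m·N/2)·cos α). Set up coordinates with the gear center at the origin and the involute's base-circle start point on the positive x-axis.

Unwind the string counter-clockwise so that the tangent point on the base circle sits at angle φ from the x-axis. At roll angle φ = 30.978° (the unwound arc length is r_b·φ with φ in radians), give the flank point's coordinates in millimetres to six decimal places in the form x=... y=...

pitch radius r_p = m·N/2 = 1.219·22/2 = 13.409000
base radius r_b = r_p·cos α = 13.409000·cos 24.571° = 12.194771
roll angle φ = 30.978° = 0.54066810 rad
x = r_b·(cos φ + φ·sin φ) = 12.194771·(0.85736500 + 0.54066810·0.51470891) = 13.849012
y = r_b·(sin φ − φ·cos φ) = 12.194771·(0.51470891 − 0.54066810·0.85736500) = 0.623872

x=13.849012 y=0.623872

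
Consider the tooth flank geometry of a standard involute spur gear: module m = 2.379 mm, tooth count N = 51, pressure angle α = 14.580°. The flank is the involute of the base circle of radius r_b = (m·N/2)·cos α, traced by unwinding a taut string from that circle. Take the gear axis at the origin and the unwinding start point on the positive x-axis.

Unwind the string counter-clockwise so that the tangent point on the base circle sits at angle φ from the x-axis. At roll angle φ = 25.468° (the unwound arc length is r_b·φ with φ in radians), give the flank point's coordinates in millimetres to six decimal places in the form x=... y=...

x=64.227633 y=1.685036

pitch radius r_p = m·N/2 = 2.379·51/2 = 60.664500
base radius r_b = r_p·cos α = 60.664500·cos 14.580° = 58.710927
roll angle φ = 25.468° = 0.44450045 rad
x = r_b·(cos φ + φ·sin φ) = 58.710927·(0.90282559 + 0.44450045·0.43000693) = 64.227633
y = r_b·(sin φ − φ·cos φ) = 58.710927·(0.43000693 − 0.44450045·0.90282559) = 1.685036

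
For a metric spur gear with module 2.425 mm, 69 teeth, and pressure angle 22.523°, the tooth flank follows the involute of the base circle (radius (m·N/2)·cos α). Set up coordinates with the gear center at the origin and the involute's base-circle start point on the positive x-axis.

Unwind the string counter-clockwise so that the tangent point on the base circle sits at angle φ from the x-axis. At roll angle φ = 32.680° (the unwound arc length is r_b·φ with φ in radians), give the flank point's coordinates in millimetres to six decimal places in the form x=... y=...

x=88.847936 y=4.626322

pitch radius r_p = m·N/2 = 2.425·69/2 = 83.662500
base radius r_b = r_p·cos α = 83.662500·cos 22.523° = 77.281213
roll angle φ = 32.680° = 0.57037360 rad
x = r_b·(cos φ + φ·sin φ) = 77.281213·(0.84169931 + 0.57037360·0.53994654) = 88.847936
y = r_b·(sin φ − φ·cos φ) = 77.281213·(0.53994654 − 0.57037360·0.84169931) = 4.626322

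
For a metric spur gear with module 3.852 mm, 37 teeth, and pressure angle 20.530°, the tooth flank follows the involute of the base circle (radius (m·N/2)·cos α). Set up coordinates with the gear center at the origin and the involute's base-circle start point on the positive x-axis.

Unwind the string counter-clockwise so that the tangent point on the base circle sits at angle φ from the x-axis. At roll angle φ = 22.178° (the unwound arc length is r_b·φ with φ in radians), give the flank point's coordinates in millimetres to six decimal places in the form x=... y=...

pitch radius r_p = m·N/2 = 3.852·37/2 = 71.262000
base radius r_b = r_p·cos α = 71.262000·cos 20.530° = 66.736057
roll angle φ = 22.178° = 0.38707912 rad
x = r_b·(cos φ + φ·sin φ) = 66.736057·(0.92601560 + 0.38707912·0.37748525) = 71.549880
y = r_b·(sin φ − φ·cos φ) = 66.736057·(0.37748525 − 0.38707912·0.92601560) = 1.270918

x=71.549880 y=1.270918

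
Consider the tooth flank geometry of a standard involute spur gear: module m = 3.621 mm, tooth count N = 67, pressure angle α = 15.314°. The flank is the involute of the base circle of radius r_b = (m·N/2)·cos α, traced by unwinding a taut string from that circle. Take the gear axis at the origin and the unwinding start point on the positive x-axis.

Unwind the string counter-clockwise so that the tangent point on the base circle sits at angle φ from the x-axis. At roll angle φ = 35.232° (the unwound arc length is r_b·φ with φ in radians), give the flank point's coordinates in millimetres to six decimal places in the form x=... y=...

pitch radius r_p = m·N/2 = 3.621·67/2 = 121.303500
base radius r_b = r_p·cos α = 121.303500·cos 15.314° = 116.996366
roll angle φ = 35.232° = 0.61491440 rad
x = r_b·(cos φ + φ·sin φ) = 116.996366·(0.81682283 + 0.61491440·0.57688861) = 137.068256
y = r_b·(sin φ − φ·cos φ) = 116.996366·(0.57688861 − 0.61491440·0.81682283) = 8.729389

x=137.068256 y=8.729389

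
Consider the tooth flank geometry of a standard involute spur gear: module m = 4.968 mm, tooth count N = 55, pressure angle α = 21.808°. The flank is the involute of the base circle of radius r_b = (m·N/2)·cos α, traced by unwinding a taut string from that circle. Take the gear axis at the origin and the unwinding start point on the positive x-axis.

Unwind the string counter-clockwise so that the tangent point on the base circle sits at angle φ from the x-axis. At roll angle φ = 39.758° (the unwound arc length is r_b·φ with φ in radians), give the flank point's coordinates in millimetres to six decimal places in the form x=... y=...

x=153.801642 y=13.458361

pitch radius r_p = m·N/2 = 4.968·55/2 = 136.620000
base radius r_b = r_p·cos α = 136.620000·cos 21.808° = 126.842648
roll angle φ = 39.758° = 0.69390800 rad
x = r_b·(cos φ + φ·sin φ) = 126.842648·(0.76875254 + 0.69390800·0.63954635) = 153.801642
y = r_b·(sin φ − φ·cos φ) = 126.842648·(0.63954635 − 0.69390800·0.76875254) = 13.458361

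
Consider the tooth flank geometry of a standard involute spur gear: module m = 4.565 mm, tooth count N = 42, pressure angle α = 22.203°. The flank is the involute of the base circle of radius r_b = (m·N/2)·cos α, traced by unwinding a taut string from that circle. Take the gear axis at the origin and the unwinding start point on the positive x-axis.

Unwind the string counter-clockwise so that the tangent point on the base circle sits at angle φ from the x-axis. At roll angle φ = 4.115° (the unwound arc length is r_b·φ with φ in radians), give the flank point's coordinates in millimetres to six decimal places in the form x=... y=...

x=88.985302 y=0.010955

pitch radius r_p = m·N/2 = 4.565·42/2 = 95.865000
base radius r_b = r_p·cos α = 95.865000·cos 22.203° = 88.756687
roll angle φ = 4.115° = 0.07182030 rad
x = r_b·(cos φ + φ·sin φ) = 88.756687·(0.99742203 + 0.07182030·0.07175857) = 88.985302
y = r_b·(sin φ − φ·cos φ) = 88.756687·(0.07175857 − 0.07182030·0.99742203) = 0.010955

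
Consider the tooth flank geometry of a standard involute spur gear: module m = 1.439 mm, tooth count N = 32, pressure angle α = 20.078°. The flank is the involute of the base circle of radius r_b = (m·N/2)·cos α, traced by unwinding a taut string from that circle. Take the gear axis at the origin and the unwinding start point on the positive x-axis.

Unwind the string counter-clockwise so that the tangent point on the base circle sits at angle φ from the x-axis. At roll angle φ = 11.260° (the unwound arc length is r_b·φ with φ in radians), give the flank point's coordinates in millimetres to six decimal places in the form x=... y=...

pitch radius r_p = m·N/2 = 1.439·32/2 = 23.024000
base radius r_b = r_p·cos α = 23.024000·cos 20.078° = 21.624743
roll angle φ = 11.260° = 0.19652407 rad
x = r_b·(cos φ + φ·sin φ) = 21.624743·(0.98075122 + 0.19652407·0.19526150) = 22.038312
y = r_b·(sin φ − φ·cos φ) = 21.624743·(0.19526150 − 0.19652407·0.98075122) = 0.054500

x=22.038312 y=0.054500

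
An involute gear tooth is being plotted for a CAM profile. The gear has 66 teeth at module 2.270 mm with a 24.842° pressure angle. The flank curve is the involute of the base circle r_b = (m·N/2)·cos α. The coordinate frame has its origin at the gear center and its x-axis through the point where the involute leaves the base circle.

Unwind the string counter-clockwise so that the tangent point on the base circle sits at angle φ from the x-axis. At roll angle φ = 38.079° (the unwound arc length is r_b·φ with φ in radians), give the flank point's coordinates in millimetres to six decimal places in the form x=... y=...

x=81.373998 y=6.362592

pitch radius r_p = m·N/2 = 2.270·66/2 = 74.910000
base radius r_b = r_p·cos α = 74.910000·cos 24.842° = 67.978560
roll angle φ = 38.079° = 0.66460393 rad
x = r_b·(cos φ + φ·sin φ) = 67.978560·(0.78716112 + 0.66460393·0.61674741) = 81.373998
y = r_b·(sin φ − φ·cos φ) = 67.978560·(0.61674741 − 0.66460393·0.78716112) = 6.362592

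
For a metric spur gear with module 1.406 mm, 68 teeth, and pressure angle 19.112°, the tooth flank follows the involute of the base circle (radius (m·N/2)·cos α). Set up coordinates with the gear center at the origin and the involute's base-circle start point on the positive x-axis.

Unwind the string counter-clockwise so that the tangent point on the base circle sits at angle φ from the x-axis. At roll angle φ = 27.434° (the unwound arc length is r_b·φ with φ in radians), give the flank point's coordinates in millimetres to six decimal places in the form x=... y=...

x=50.053837 y=1.615213

pitch radius r_p = m·N/2 = 1.406·68/2 = 47.804000
base radius r_b = r_p·cos α = 47.804000·cos 19.112° = 45.169061
roll angle φ = 27.434° = 0.47881363 rad
x = r_b·(cos φ + φ·sin φ) = 45.169061·(0.88754214 + 0.47881363·0.46072654) = 50.053837
y = r_b·(sin φ − φ·cos φ) = 45.169061·(0.46072654 − 0.47881363·0.88754214) = 1.615213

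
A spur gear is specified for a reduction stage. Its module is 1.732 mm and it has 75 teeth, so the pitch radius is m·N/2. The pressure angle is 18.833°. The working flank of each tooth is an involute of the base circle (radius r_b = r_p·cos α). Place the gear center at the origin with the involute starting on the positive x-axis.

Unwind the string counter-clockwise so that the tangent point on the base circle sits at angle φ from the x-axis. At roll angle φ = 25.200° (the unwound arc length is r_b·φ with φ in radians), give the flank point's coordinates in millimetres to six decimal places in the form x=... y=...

pitch radius r_p = m·N/2 = 1.732·75/2 = 64.950000
base radius r_b = r_p·cos α = 64.950000·cos 18.833° = 61.472804
roll angle φ = 25.200° = 0.43982297 rad
x = r_b·(cos φ + φ·sin φ) = 61.472804·(0.90482705 + 0.43982297·0.42577929) = 67.134115
y = r_b·(sin φ − φ·cos φ) = 61.472804·(0.42577929 − 0.43982297·0.90482705) = 1.709901

x=67.134115 y=1.709901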